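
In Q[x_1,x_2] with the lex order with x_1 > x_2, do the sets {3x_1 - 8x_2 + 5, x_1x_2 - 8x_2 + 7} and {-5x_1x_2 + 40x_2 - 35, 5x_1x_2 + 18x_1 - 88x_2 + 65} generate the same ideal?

Yes, the ideals are equal.

Equality of ideals is decidable: compute both reduced Gröbner bases (unique for the ordering) and check whether they agree.
Buchberger on the first generating set:
f_1 = 3x_1 - 8x_2 + 5, LT = x_1.
f_2 = x_1x_2 - 8x_2 + 7, LT = x_1x_2.

S(f_1,f_2): lcm = x_1x_2. S = -8/3x_2^2 + 29/3x_2 - 7.
  reduce S modulo (f_1, f_2):
  remainder -8/3x_2^2 + 29/3x_2 - 7 ≠ 0; add g_3 = -8/3x_2^2 + 29/3x_2 - 7 to the basis.

The other S-polynomials (S(f_1,g_3), S(f_2,g_3)) all reduce to 0 modulo the current basis, so we have a Gröbner basis.
Inter-reduce: drop elements whose leading term is divisible by another's, tail-reduce, and make monic.
Reduced Gröbner basis: {x_1 - 8/3x_2 + 5/3, x_2^2 - 29/8x_2 + 21/8}.

Buchberger on the second generating set:
h_1 = -5x_1x_2 + 40x_2 - 35, LT = x_1x_2.
h_2 = 5x_1x_2 + 18x_1 - 88x_2 + 65, LT = x_1x_2.

S(h_1,h_2): lcm = x_1x_2. S = -18/5x_1 + 48/5x_2 - 6.
  reduce S modulo (h_1, h_2):
  remainder -18/5x_1 + 48/5x_2 - 6 ≠ 0; add k_3 = -18/5x_1 + 48/5x_2 - 6 to the basis.

S(h_1,k_3): lcm = x_1x_2. S = 8/3x_2^2 - 29/3x_2 + 7.
  reduce S modulo (h_1, h_2, k_3):
  remainder 8/3x_2^2 - 29/3x_2 + 7 ≠ 0; add k_4 = 8/3x_2^2 - 29/3x_2 + 7 to the basis.

The other S-polynomials (S(h_2,k_3), S(h_1,k_4), S(h_2,k_4), S(k_3,k_4)) all reduce to 0 modulo the current basis, so we have a Gröbner basis.
Inter-reduce: drop elements whose leading term is divisible by another's, tail-reduce, and make monic.
Reduced Gröbner basis: {x_1 - 8/3x_2 + 5/3, x_2^2 - 29/8x_2 + 21/8}.

These coincide, so the ideals are equal.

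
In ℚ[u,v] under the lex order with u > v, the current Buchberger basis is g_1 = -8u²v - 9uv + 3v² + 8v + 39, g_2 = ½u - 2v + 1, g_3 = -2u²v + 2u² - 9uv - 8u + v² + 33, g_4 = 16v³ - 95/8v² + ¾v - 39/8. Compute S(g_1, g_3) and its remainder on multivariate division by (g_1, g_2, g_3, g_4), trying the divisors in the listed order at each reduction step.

lcm(LM(g_1), LM(g_3)) = u²v.
S = (lcm/LT(g_1))·g_1 − (lcm/LT(g_3))·g_3 = u² - 27/8uv - 4u + ⅛v² - v + 93/8.
Reduce S modulo (g_1, g_2, g_3, g_4) in that order:
  leading term u²: subtract (2u)·g_2 from u² - 27/8uv - 4u + ⅛v² - v + 93/8 → ⅝uv - 6u + ⅛v² - v + 93/8
  leading term uv: subtract (5/4v)·g_2 from ⅝uv - 6u + ⅛v² - v + 93/8 → -6u + 21/8v² - 9/4v + 93/8
  leading term u: subtract (-12)·g_2 from -6u + 21/8v² - 9/4v + 93/8 → 21/8v² - 105/4v + 189/8
  leading term v²: no divisor's leading term divides it; move 21/8v² to the remainder.
  leading term v: no divisor's leading term divides it; move -105/4v to the remainder.
  leading term 1: no divisor's leading term divides it; move 189/8 to the remainder.
The remainder 21/8v² - 105/4v + 189/8 is nonzero, so it would be added as the next basis element.

S(g_1, g_3) = u² - 27/8uv - 4u + ⅛v² - v + 93/8; remainder on division = 21/8v² - 105/4v + 189/8.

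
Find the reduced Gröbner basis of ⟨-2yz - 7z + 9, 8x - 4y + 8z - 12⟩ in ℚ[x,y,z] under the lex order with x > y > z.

G = {x - ½y + z - 3/2, yz + 7/2z - 9/2}

f_1 = -2yz - 7z + 9, LT = yz.
f_2 = 8x - 4y + 8z - 12, LT = x.

S(f_1,f_2): leading monomials are coprime, so the S-polynomial reduces to 0 (Buchberger's first criterion).
Every S-polynomial of the final basis reduces to 0, so we have a Gröbner basis.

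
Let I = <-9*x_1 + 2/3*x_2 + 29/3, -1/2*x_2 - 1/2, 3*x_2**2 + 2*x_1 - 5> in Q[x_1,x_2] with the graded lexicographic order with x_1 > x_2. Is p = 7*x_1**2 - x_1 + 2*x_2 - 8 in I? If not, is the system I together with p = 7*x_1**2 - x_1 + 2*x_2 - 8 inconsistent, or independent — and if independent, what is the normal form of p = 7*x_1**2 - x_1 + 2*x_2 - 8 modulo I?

Adjoining 7*x_1**2 - x_1 + 2*x_2 - 8 makes the ideal the whole ring: the system is inconsistent.

First compute the reduced Gröbner basis of I by Buchberger's algorithm.
f_1 = -9*x_1 + 2/3*x_2 + 29/3, LT = x_1.
f_2 = -1/2*x_2 - 1/2, LT = x_2.
f_3 = 3*x_2**2 + 2*x_1 - 5, LT = x_2**2.

The S-polynomials (S(f_1,f_2), S(f_1,f_3), S(f_2,f_3)) all reduce to 0 modulo the current basis, so we have a Gröbner basis.
Inter-reduce: drop elements whose leading term is divisible by another's, tail-reduce, and make monic.
Reduced Gröbner basis: {x_1 - 1, x_2 + 1}.
Label its elements g_1 = x_1 - 1, g_2 = x_2 + 1.

Reduce p = 7*x_1**2 - x_1 + 2*x_2 - 8 modulo G:
  leading term x_1**2: subtract (7*x_1)·g_1 from 7*x_1**2 - x_1 + 2*x_2 - 8 → 6*x_1 + 2*x_2 - 8
  leading term x_1: subtract (6)·g_1 from 6*x_1 + 2*x_2 - 8 → 2*x_2 - 2
  leading term x_2: subtract (2)·g_2 from 2*x_2 - 2 → -4
  leading term 1: no divisor's leading term divides it; move -4 to the remainder.
  normal form = -4.
The normal form is nonzero, so p ∉ I. Since p minus its normal form lies in I, I + (p) = I + (r) where r = -4; decide whether this ideal is the whole ring.
Here r = -4 is a nonzero constant, hence a unit: 1 ∈ I + (p), the Gröbner basis of I + (p) is {1}, and the enlarged system has no common solution — adjoining p is inconsistent.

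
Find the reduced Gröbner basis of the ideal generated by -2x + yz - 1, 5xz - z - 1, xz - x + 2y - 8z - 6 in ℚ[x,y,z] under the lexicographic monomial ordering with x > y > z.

G = {x - 39/20z² - 3/2z + 9/20, y - 39/40z² - 93/20z - 107/40, z³ + 10/13z² - ⅓z - 4/39}

f_1 = -2x + yz - 1, LT = x.
f_2 = 5xz - z - 1, LT = xz.
f_3 = xz - x + 2y - 8z - 6, LT = xz.

S(f_1,f_2): lcm = xz. S = -½yz² + 7/10z + ⅕.
  leading term yz²: no divisor's leading term divides it; move -½yz² to the remainder.
  leading term z: no divisor's leading term divides it; move 7/10z to the remainder.
  leading term 1: no divisor's leading term divides it; move ⅕ to the remainder.
  remainder -½yz² + 7/10z + ⅕ ≠ 0; add g_4 = -½yz² + 7/10z + ⅕ to the basis.

S(f_1,f_3): lcm = xz. S = x - ½yz² - 2y + 17/2z + 6.
  leading term x: subtract (-½)·f_1 from x - ½yz² - 2y + 17/2z + 6 → -½yz² + ½yz - 2y + 17/2z + 11/2
  leading term yz²: subtract (1)·g_4 from -½yz² + ½yz - 2y + 17/2z + 11/2 → ½yz - 2y + 39/5z + 53/10
  leading term yz: no divisor's leading term divides it; move ½yz to the remainder.
  leading term y: no divisor's leading term divides it; move -2y to the remainder.
  leading term z: no divisor's leading term divides it; move 39/5z to the remainder.
  leading term 1: no divisor's leading term divides it; move 53/10 to the remainder.
  remainder ½yz - 2y + 39/5z + 53/10 ≠ 0; add g_5 = ½yz - 2y + 39/5z + 53/10 to the basis.

S(f_3,g_4): lcm = xyz². S = -xyz + 7/5xz + ⅖x + 2y²z - 8yz² - 6yz.
  leading term xyz: subtract (½yz)·f_1 from -xyz + 7/5xz + ⅖x + 2y²z - 8yz² - 6yz → 7/5xz + ⅖x - ½y²z² + 2y²z - 8yz² - 11/2yz
  leading term xz: subtract (-7/10z)·f_1 from 7/5xz + ⅖x - ½y²z² + 2y²z - 8yz² - 11/2yz → ⅖x - ½y²z² + 2y²z - 73/10yz² - 11/2yz - 7/10z
  leading term x: subtract (-⅕)·f_1 from ⅖x - ½y²z² + 2y²z - 73/10yz² - 11/2yz - 7/10z → -½y²z² + 2y²z - 73/10yz² - 53/10yz - 7/10z - ⅕
  leading term y²z²: subtract (y)·g_4 from -½y²z² + 2y²z - 73/10yz² - 53/10yz - 7/10z - ⅕ → 2y²z - 73/10yz² - 6yz - ⅕y - 7/10z - ⅕
  leading term y²z: subtract (4y)·g_5 from 2y²z - 73/10yz² - 6yz - ⅕y - 7/10z - ⅕ → 8y² - 73/10yz² - 186/5yz - 107/5y - 7/10z - ⅕
  leading term y²: no divisor's leading term divides it; move 8y² to the remainder.
  leading term yz²: subtract (73/5)·g_4 from -73/10yz² - 186/5yz - 107/5y - 7/10z - ⅕ → -186/5yz - 107/5y - 273/25z - 78/25
  leading term yz: subtract (-372/5)·g_5 from -186/5yz - 107/5y - 273/25z - 78/25 → -851/5y + 2847/5z + 1956/5
  leading term y: no divisor's leading term divides it; move -851/5y to the remainder.
  leading term z: no divisor's leading term divides it; move 2847/5z to the remainder.
  leading term 1: no divisor's leading term divides it; move 1956/5 to the remainder.
  remainder 8y² - 851/5y + 2847/5z + 1956/5 ≠ 0; add g_6 = 8y² - 851/5y + 2847/5z + 1956/5 to the basis.

S(g_4,g_5): lcm = yz². S = 4yz - 78/5z² - 12z - ⅖.
  leading term yz: subtract (8)·g_5 from 4yz - 78/5z² - 12z - ⅖ → 16y - 78/5z² - 372/5z - 214/5
  leading term y: no divisor's leading term divides it; move 16y to the remainder.
  leading term z²: no divisor's leading term divides it; move -78/5z² to the remainder.
  leading term z: no divisor's leading term divides it; move -372/5z to the remainder.
  leading term 1: no divisor's leading term divides it; move -214/5 to the remainder.
  remainder 16y - 78/5z² - 372/5z - 214/5 ≠ 0; add g_7 = 16y - 78/5z² - 372/5z - 214/5 to the basis.

S(g_4,g_6): lcm = y²z². S = 851/40yz² - 7/5yz - ⅖y - 2847/40z³ - 489/10z².
  leading term yz²: subtract (-851/20)·g_4 from 851/40yz² - 7/5yz - ⅖y - 2847/40z³ - 489/10z² → -7/5yz - ⅖y - 2847/40z³ - 489/10z² + 5957/200z + 851/100
  leading term yz: subtract (-14/5)·g_5 from -7/5yz - ⅖y - 2847/40z³ - 489/10z² + 5957/200z + 851/100 → -6y - 2847/40z³ - 489/10z² + 413/8z + 467/20
  leading term y: subtract (-⅜)·g_7 from -6y - 2847/40z³ - 489/10z² + 413/8z + 467/20 → -2847/40z³ - 219/4z² + 949/40z + 73/10
  leading term z³: no divisor's leading term divides it; move -2847/40z³ to the remainder.
  leading term z²: no divisor's leading term divides it; move -219/4z² to the remainder.
  leading term z: no divisor's leading term divides it; move 949/40z to the remainder.
  leading term 1: no divisor's leading term divides it; move 73/10 to the remainder.
  remainder -2847/40z³ - 219/4z² + 949/40z + 73/10 ≠ 0; add g_8 = -2847/40z³ - 219/4z² + 949/40z + 73/10 to the basis.

The other S-polynomials (S(f_2,f_3), S(f_1,g_4), S(f_2,g_4), S(f_1,g_5), S(f_2,g_5), S(f_3,g_5), S(f_1,g_6), S(f_2,g_6), S(f_3,g_6), S(g_5,g_6), S(f_1,g_7), S(f_2,g_7), S(f_3,g_7), S(g_4,g_7), S(g_5,g_7), S(g_6,g_7), S(f_1,g_8), S(f_2,g_8), S(f_3,g_8), S(g_4,g_8), S(g_5,g_8), S(g_6,g_8), S(g_7,g_8)) all reduce to 0 modulo the current basis, so we have a Gröbner basis.
Inter-reduce: drop elements whose leading term is divisible by another's, tail-reduce, and make monic.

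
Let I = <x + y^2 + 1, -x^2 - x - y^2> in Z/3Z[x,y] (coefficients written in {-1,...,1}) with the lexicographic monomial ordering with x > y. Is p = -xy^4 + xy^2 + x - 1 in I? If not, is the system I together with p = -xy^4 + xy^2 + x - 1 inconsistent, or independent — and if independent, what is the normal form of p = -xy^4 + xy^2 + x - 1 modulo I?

-xy^4 + xy^2 + x - 1 is independent of I; its normal form modulo I is -y^2 + 1.

First compute the reduced Gröbner basis of I by Buchberger's algorithm.
f_1 = x + y^2 + 1, LT = x.
f_2 = -x^2 - x - y^2, LT = x^2.

S(f_1,f_2): lcm = x^2. S = xy^2 - y^2.
  leading term xy^2: subtract (y^2)·f_1 from xy^2 - y^2 → -y^4 + y^2
  leading term y^4: no divisor's leading term divides it; move -y^4 to the remainder.
  leading term y^2: no divisor's leading term divides it; move y^2 to the remainder.
  remainder -y^4 + y^2 ≠ 0; add h_3 = -y^4 + y^2 to the basis.

The other S-polynomials (S(f_1,h_3), S(f_2,h_3)) all reduce to 0 modulo the current basis, so we have a Gröbner basis.
Inter-reduce: drop elements whose leading term is divisible by another's, tail-reduce, and make monic.
Reduced Gröbner basis: {x + y^2 + 1, y^4 - y^2}.
Label its elements g_1 = x + y^2 + 1, g_2 = y^4 - y^2.

Reduce p = -xy^4 + xy^2 + x - 1 modulo G:
  leading term xy^4: subtract (-y^4)·g_1 from -xy^4 + xy^2 + x - 1 → xy^2 + x + y^6 + y^4 - 1
  leading term xy^2: subtract (y^2)·g_1 from xy^2 + x + y^6 + y^4 - 1 → x + y^6 - y^2 - 1
  leading term x: subtract (1)·g_1 from x + y^6 - y^2 - 1 → y^6 + y^2 + 1
  leading term y^6: subtract (y^2)·g_2 from y^6 + y^2 + 1 → y^4 + y^2 + 1
  leading term y^4: subtract (1)·g_2 from y^4 + y^2 + 1 → -y^2 + 1
  leading term y^2: no divisor's leading term divides it; move -y^2 to the remainder.
  leading term 1: no divisor's leading term divides it; move 1 to the remainder.
  normal form = -y^2 + 1.
The normal form is nonzero, so p ∉ I. Since p minus its normal form lies in I, I + (p) = I + (r) where r = -y^2 + 1; decide whether this ideal is the whole ring.
Run Buchberger on G together with r (pairs among the g_i already reduce to 0 since G is a Gröbner basis):
g_1 = x + y^2 + 1, LT = x.
g_2 = y^4 - y^2, LT = y^4.
r = -y^2 + 1, LT = y^2.

The S-polynomials (S(g_1,g_2), S(g_1,r), S(g_2,r)) all reduce to 0 modulo the current basis, so we have a Gröbner basis.
Inter-reduce: drop elements whose leading term is divisible by another's, tail-reduce, and make monic.
Reduced Gröbner basis: {x - 1, y^2 - 1}.
The reduced Gröbner basis of I + (p) is {x - 1, y^2 - 1} ≠ {1}, a proper ideal, so the enlarged system stays consistent: p is independent of I, with normal form -y^2 + 1.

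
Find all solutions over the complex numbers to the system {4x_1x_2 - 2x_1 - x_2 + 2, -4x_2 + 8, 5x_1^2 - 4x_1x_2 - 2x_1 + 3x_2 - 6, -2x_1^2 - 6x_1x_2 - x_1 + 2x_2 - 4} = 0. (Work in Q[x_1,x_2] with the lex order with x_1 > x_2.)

{(0, 2)}

Compute a lex Gröbner basis by Buchberger's algorithm.
f_1 = 4x_1x_2 - 2x_1 - x_2 + 2, LT = x_1x_2.
f_2 = -4x_2 + 8, LT = x_2.
f_3 = 5x_1^2 - 4x_1x_2 - 2x_1 + 3x_2 - 6, LT = x_1^2.
f_4 = -2x_1^2 - 6x_1x_2 - x_1 + 2x_2 - 4, LT = x_1^2.

S(f_1,f_2): lcm = x_1x_2. S = 3/2x_1 - 1/4x_2 + 1/2.
  leading term x_1: no divisor's leading term divides it; move 3/2x_1 to the remainder.
  leading term x_2: subtract (1/16)·f_2 from -1/4x_2 + 1/2 → 0
  remainder 3/2x_1 ≠ 0; add h_5 = 3/2x_1 to the basis.

The other S-polynomials (S(f_1,f_3), S(f_1,f_4), S(f_2,f_3), S(f_2,f_4), S(f_3,f_4), S(f_1,h_5), S(f_2,h_5), S(f_3,h_5), S(f_4,h_5)) all reduce to 0 modulo the current basis, so we have a Gröbner basis.
Inter-reduce: drop elements whose leading term is divisible by another's, tail-reduce, and make monic.
Reduced Gröbner basis: {x_1, x_2 - 2}.

Elimination: the polynomial x_2 - 2 lies in the elimination ideal for x_2, so x_2 ∈ {2}. For each such x_2, the remaining basis elements (now univariate) give the rest of the solution.
  x_2 = 2: the earlier basis element becomes x_1 = 0, giving x_1 = 0 — point (0, 2).
Substituting each solution back into the original system confirms all equations vanish.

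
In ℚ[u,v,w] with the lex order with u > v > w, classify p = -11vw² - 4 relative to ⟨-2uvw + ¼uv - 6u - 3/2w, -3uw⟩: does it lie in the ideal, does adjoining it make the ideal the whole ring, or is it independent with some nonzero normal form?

Adjoining -11vw² - 4 makes the ideal the whole ring: the system is inconsistent.

First compute the reduced Gröbner basis of I by Buchberger's algorithm.
f_1 = -2uvw + ¼uv - 6u - 3/2w, LT = uvw.
f_2 = -3uw, LT = uw.

S(f_1,f_2): lcm = uvw. S = -⅛uv + 3u + ¾w.
  leading term uv: no divisor's leading term divides it; move -⅛uv to the remainder.
  leading term u: no divisor's leading term divides it; move 3u to the remainder.
  leading term w: no divisor's leading term divides it; move ¾w to the remainder.
  remainder -⅛uv + 3u + ¾w ≠ 0; add h_3 = -⅛uv + 3u + ¾w to the basis.

S(f_1,h_3): lcm = uvw. S = -⅛uv + 24uw + 3u + 6w² + ¾w.
  leading term uv: subtract (1)·h_3 from -⅛uv + 24uw + 3u + 6w² + ¾w → 24uw + 6w²
  leading term uw: subtract (-8)·f_2 from 24uw + 6w² → 6w²
  leading term w²: no divisor's leading term divides it; move 6w² to the remainder.
  remainder 6w² ≠ 0; add h_4 = 6w² to the basis.

The other S-polynomials (S(f_2,h_3), S(f_1,h_4), S(f_2,h_4), S(h_3,h_4)) all reduce to 0 modulo the current basis, so we have a Gröbner basis.
Inter-reduce: drop elements whose leading term is divisible by another's, tail-reduce, and make monic.
Reduced Gröbner basis: {uv - 24u - 6w, uw, w²}.
Label its elements g_1 = uv - 24u - 6w, g_2 = uw, g_3 = w².

Reduce p = -11vw² - 4 modulo G:
  leading term vw²: subtract (-11v)·g_3 from -11vw² - 4 → -4
  leading term 1: no divisor's leading term divides it; move -4 to the remainder.
  normal form = -4.
The normal form is nonzero, so p ∉ I. Since p minus its normal form lies in I, I + (p) = I + (r) where r = -4; decide whether this ideal is the whole ring.
Here r = -4 is a nonzero constant, hence a unit: 1 ∈ I + (p), the Gröbner basis of I + (p) is {1}, and the enlarged system has no common solution — adjoining p is inconsistent.

Ideal membership is decidable via reduction modulo a Gröbner basis.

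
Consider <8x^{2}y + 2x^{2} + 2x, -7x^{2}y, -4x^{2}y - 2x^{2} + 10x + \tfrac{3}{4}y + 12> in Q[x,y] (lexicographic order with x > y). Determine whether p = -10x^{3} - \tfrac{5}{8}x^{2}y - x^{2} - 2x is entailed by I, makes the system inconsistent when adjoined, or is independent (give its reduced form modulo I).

First compute the reduced Gröbner basis of I by Buchberger's algorithm.
f_1 = 8x^{2}y + 2x^{2} + 2x, LT = x^{2}y.
f_2 = -7x^{2}y, LT = x^{2}y.
f_3 = -4x^{2}y - 2x^{2} + 10x + \tfrac{3}{4}y + 12, LT = x^{2}y.

S(f_1,f_2): lcm = x^{2}y. S = \tfrac{1}{4}x^{2} + \tfrac{1}{4}x.
  reduce S modulo (f_1, f_2, f_3):
  remainder \tfrac{1}{4}x^{2} + \tfrac{1}{4}x ≠ 0; add h_4 = \tfrac{1}{4}x^{2} + \tfrac{1}{4}x to the basis.

S(f_1,f_3): lcm = x^{2}y. S = -\tfrac{1}{4}x^{2} + \tfrac{11}{4}x + \tfrac{3}{16}y + 3.
  reduce S modulo (f_1, f_2, f_3, h_4):
  remainder 3x + \tfrac{3}{16}y + 3 ≠ 0; add h_5 = 3x + \tfrac{3}{16}y + 3 to the basis.

S(f_1,h_4): lcm = x^{2}y. S = \tfrac{1}{4}x^{2} - xy + \tfrac{1}{4}x.
  reduce S modulo (f_1, f_2, f_3, h_4, h_5):
  remainder \tfrac{1}{16}y^{2} + y ≠ 0; add h_6 = \tfrac{1}{16}y^{2} + y to the basis.

The other S-polynomials (S(f_2,f_3), S(f_2,h_4), S(f_3,h_4), S(f_1,h_5), S(f_2,h_5), S(f_3,h_5), S(h_4,h_5), S(f_1,h_6), S(f_2,h_6), S(f_3,h_6), S(h_4,h_6), S(h_5,h_6)) all reduce to 0 modulo the current basis, so we have a Gröbner basis.
Inter-reduce: drop elements whose leading term is divisible by another's, tail-reduce, and make monic.
Reduced Gröbner basis: {x + \tfrac{1}{16}y + 1, y^{2} + 16y}.
Label its elements g_1 = x + \tfrac{1}{16}y + 1, g_2 = y^{2} + 16y.

Reduce p = -10x^{3} - \tfrac{5}{8}x^{2}y - x^{2} - 2x modulo G:
  leading term x^{3}: subtract (-10x^{2})·g_1 from -10x^{3} - \tfrac{5}{8}x^{2}y - x^{2} - 2x → 9x^{2} - 2x
  leading term x^{2}: subtract (9x)·g_1 from 9x^{2} - 2x → -\tfrac{9}{16}xy - 11x
  leading term xy: subtract (-\tfrac{9}{16}y)·g_1 from -\tfrac{9}{16}xy - 11x → -11x + \tfrac{9}{256}y^{2} + \tfrac{9}{16}y
  leading term x: subtract (-11)·g_1 from -11x + \tfrac{9}{256}y^{2} + \tfrac{9}{16}y → \tfrac{9}{256}y^{2} + \tfrac{5}{4}y + 11
  leading term y^{2}: subtract (\tfrac{9}{256})·g_2 from \tfrac{9}{256}y^{2} + \tfrac{5}{4}y + 11 → \tfrac{11}{16}y + 11
  leading term y: no divisor's leading term divides it; move \tfrac{11}{16}y to the remainder.
  leading term 1: no divisor's leading term divides it; move 11 to the remainder.
  normal form = \tfrac{11}{16}y + 11.
The normal form is nonzero, so p ∉ I. Since p minus its normal form lies in I, I + (p) = I + (r) where r = \tfrac{11}{16}y + 11; decide whether this ideal is the whole ring.
Run Buchberger on G together with r (pairs among the g_i already reduce to 0 since G is a Gröbner basis):
g_1 = x + \tfrac{1}{16}y + 1, LT = x.
g_2 = y^{2} + 16y, LT = y^{2}.
r = \tfrac{11}{16}y + 11, LT = y.

The S-polynomials (S(g_1,g_2), S(g_1,r), S(g_2,r)) all reduce to 0 modulo the current basis, so we have a Gröbner basis.
Inter-reduce: drop elements whose leading term is divisible by another's, tail-reduce, and make monic.
Reduced Gröbner basis: {x, y + 16}.
The reduced Gröbner basis of I + (p) is {x, y + 16} ≠ {1}, a proper ideal, so the enlarged system stays consistent: p is independent of I, with normal form \tfrac{11}{16}y + 11.

-10x^{3} - \tfrac{5}{8}x^{2}y - x^{2} - 2x is independent of I; its normal form modulo I is \tfrac{11}{16}y + 11.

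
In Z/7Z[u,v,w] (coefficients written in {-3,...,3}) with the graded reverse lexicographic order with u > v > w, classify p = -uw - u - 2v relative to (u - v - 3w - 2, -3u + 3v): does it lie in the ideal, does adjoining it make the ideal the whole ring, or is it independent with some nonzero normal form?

First compute the reduced Gröbner basis of I by Buchberger's algorithm.
f_1 = u - v - 3w - 2, LT = u.
f_2 = -3u + 3v, LT = u.

S(f_1,f_2): lcm = u. S = -3w - 2.
  leading term w: no divisor's leading term divides it; move -3w to the remainder.
  leading term 1: no divisor's leading term divides it; move -2 to the remainder.
  remainder -3w - 2 ≠ 0; add h_3 = -3w - 2 to the basis.

The other S-polynomials (S(f_1,h_3), S(f_2,h_3)) all reduce to 0 modulo the current basis, so we have a Gröbner basis.
Inter-reduce: drop elements whose leading term is divisible by another's, tail-reduce, and make monic.
Reduced Gröbner basis: {u - v, w + 3}.
Label its elements g_1 = u - v, g_2 = w + 3.

Reduce p = -uw - u - 2v modulo G:
  leading term uw: subtract (-w)·g_1 from -uw - u - 2v → -vw - u - 2v
  leading term vw: subtract (-v)·g_2 from -vw - u - 2v → -u + v
  leading term u: subtract (-1)·g_1 from -u + v → 0
  normal form = 0.
Since the normal form is 0, p ∈ I.

-uw - u - 2v lies in I (it reduces to 0).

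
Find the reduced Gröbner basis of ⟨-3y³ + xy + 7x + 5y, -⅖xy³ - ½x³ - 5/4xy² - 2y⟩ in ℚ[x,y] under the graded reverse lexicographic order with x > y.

f_1 = -3y³ + xy + 7x + 5y, LT = y³.
f_2 = -⅖xy³ - ½x³ - 5/4xy² - 2y, LT = xy³.

S(f_1,f_2): lcm = xy³. S = -5/4x³ - ⅓x²y - 25/8xy² - 7/3x² - 5/3xy - 5y.
  leading term x³: no divisor's leading term divides it; move -5/4x³ to the remainder.
  leading term x²y: no divisor's leading term divides it; move -⅓x²y to the remainder.
  leading term xy²: no divisor's leading term divides it; move -25/8xy² to the remainder.
  leading term x²: no divisor's leading term divides it; move -7/3x² to the remainder.
  leading term xy: no divisor's leading term divides it; move -5/3xy to the remainder.
  leading term y: no divisor's leading term divides it; move -5y to the remainder.
  remainder -5/4x³ - ⅓x²y - 25/8xy² - 7/3x² - 5/3xy - 5y ≠ 0; add g_3 = -5/4x³ - ⅓x²y - 25/8xy² - 7/3x² - 5/3xy - 5y to the basis.

The other S-polynomials (S(f_1,g_3), S(f_2,g_3)) all reduce to 0 modulo the current basis, so we have a Gröbner basis.
Inter-reduce: drop elements whose leading term is divisible by another's, tail-reduce, and make monic.

G = {x³ + 4/15x²y + 5/2xy² + 28/15x² + 4/3xy + 4y, y³ - ⅓xy - 7/3x - 5/3y}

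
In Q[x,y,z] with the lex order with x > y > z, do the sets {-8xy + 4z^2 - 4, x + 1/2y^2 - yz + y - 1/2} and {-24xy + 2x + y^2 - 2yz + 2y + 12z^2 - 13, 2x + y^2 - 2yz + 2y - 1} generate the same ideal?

Two ideals are equal iff their reduced Gröbner bases coincide (the reduced basis is unique for a fixed ordering).
Buchberger on the first generating set:
f_1 = -8xy + 4z^2 - 4, LT = xy.
f_2 = x + 1/2y^2 - yz + y - 1/2, LT = x.

S(f_1,f_2): lcm = xy. S = -1/2y^3 + y^2z - y^2 + 1/2y - 1/2z^2 + 1/2.
  leading term y^3: no divisor's leading term divides it; move -1/2y^3 to the remainder.
  leading term y^2z: no divisor's leading term divides it; move y^2z to the remainder.
  leading term y^2: no divisor's leading term divides it; move -y^2 to the remainder.
  leading term y: no divisor's leading term divides it; move 1/2y to the remainder.
  leading term z^2: no divisor's leading term divides it; move -1/2z^2 to the remainder.
  leading term 1: no divisor's leading term divides it; move 1/2 to the remainder.
  remainder -1/2y^3 + y^2z - y^2 + 1/2y - 1/2z^2 + 1/2 ≠ 0; add g_3 = -1/2y^3 + y^2z - y^2 + 1/2y - 1/2z^2 + 1/2 to the basis.

The other S-polynomials (S(f_1,g_3), S(f_2,g_3)) all reduce to 0 modulo the current basis, so we have a Gröbner basis.
Inter-reduce: drop elements whose leading term is divisible by another's, tail-reduce, and make monic.
Reduced Gröbner basis: {x + 1/2y^2 - yz + y - 1/2, y^3 - 2y^2z + 2y^2 - y + z^2 - 1}.

Buchberger on the second generating set:
h_1 = -24xy + 2x + y^2 - 2yz + 2y + 12z^2 - 13, LT = xy.
h_2 = 2x + y^2 - 2yz + 2y - 1, LT = x.

S(h_1,h_2): lcm = xy. S = -1/12x - 1/2y^3 + y^2z - 25/24y^2 + 1/12yz + 5/12y - 1/2z^2 + 13/24.
  leading term x: subtract (-1/24)·h_2 from -1/12x - 1/2y^3 + y^2z - 25/24y^2 + 1/12yz + 5/12y - 1/2z^2 + 13/24 → -1/2y^3 + y^2z - y^2 + 1/2y - 1/2z^2 + 1/2
  leading term y^3: no divisor's leading term divides it; move -1/2y^3 to the remainder.
  leading term y^2z: no divisor's leading term divides it; move y^2z to the remainder.
  leading term y^2: no divisor's leading term divides it; move -y^2 to the remainder.
  leading term y: no divisor's leading term divides it; move 1/2y to the remainder.
  leading term z^2: no divisor's leading term divides it; move -1/2z^2 to the remainder.
  leading term 1: no divisor's leading term divides it; move 1/2 to the remainder.
  remainder -1/2y^3 + y^2z - y^2 + 1/2y - 1/2z^2 + 1/2 ≠ 0; add k_3 = -1/2y^3 + y^2z - y^2 + 1/2y - 1/2z^2 + 1/2 to the basis.

The other S-polynomials (S(h_1,k_3), S(h_2,k_3)) all reduce to 0 modulo the current basis, so we have a Gröbner basis.
Inter-reduce: drop elements whose leading term is divisible by another's, tail-reduce, and make monic.
Reduced Gröbner basis: {x + 1/2y^2 - yz + y - 1/2, y^3 - 2y^2z + 2y^2 - y + z^2 - 1}.

The two bases agree; hence the ideals are identical.

Yes, the ideals are equal.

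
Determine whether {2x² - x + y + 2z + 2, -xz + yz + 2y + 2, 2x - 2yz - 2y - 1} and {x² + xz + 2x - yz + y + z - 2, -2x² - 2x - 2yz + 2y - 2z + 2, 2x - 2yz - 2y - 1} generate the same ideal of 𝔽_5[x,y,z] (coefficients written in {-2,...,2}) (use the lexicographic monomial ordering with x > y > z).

No, the ideals differ.

Two ideals are equal iff their reduced Gröbner bases coincide (the reduced basis is unique for a fixed ordering).
Buchberger on the first generating set:
f_1 = 2x² - x + y + 2z + 2, LT = x².
f_2 = -xz + yz + 2y + 2, LT = xz.
f_3 = 2x - 2yz - 2y - 1, LT = x.

S(f_1,f_2): lcm = x²z. S = xyz + 2xy + 2xz + 2x - 2yz + z² + z.
  reduce S modulo (f_1, f_2, f_3):
  remainder -2y²z - y² + 2yz - y + z² + z ≠ 0; add g_4 = -2y²z - y² + 2yz - y + z² + z to the basis.

S(f_1,f_3): lcm = x². S = xyz + xy - 2y + z + 1.
  reduce S modulo (f_1, f_2, f_3, g_4):
  remainder 2y² + 2yz + 2y + z² + 2z + 1 ≠ 0; add g_5 = 2y² + 2yz + 2y + z² + 2z + 1 to the basis.

S(f_2,f_3): lcm = xz. S = yz² - 2y - 2z - 2.
  reduce S modulo (f_1, f_2, f_3, g_4, g_5):
  remainder yz² - 2y - 2z - 2 ≠ 0; add g_6 = yz² - 2y - 2z - 2 to the basis.

S(g_4,g_5): lcm = y²z. S = -2y² - yz² - 2yz - 2y + 2z³ + z² - z.
  reduce S modulo (f_1, f_2, f_3, g_4, g_5, g_6):
  remainder -2y + 2z³ + 2z² - z - 1 ≠ 0; add g_7 = -2y + 2z³ + 2z² - z - 1 to the basis.

S(g_6,g_7): lcm = yz². S = -2y + z⁵ + z⁴ + 2z³ + 2z² - 2z - 2.
  reduce S modulo (f_1, f_2, f_3, g_4, g_5, g_6, g_7):
  remainder z⁵ + z⁴ - z - 1 ≠ 0; add g_8 = z⁵ + z⁴ - z - 1 to the basis.

The other S-polynomials (S(f_1,g_4), S(f_2,g_4), S(f_3,g_4), S(f_1,g_5), S(f_2,g_5), S(f_3,g_5), S(f_1,g_6), S(f_2,g_6), S(f_3,g_6), S(g_4,g_6), S(g_5,g_6), S(f_1,g_7), S(f_2,g_7), S(f_3,g_7), S(g_4,g_7), S(g_5,g_7), S(f_1,g_8), S(f_2,g_8), S(f_3,g_8), S(g_4,g_8), S(g_5,g_8), S(g_6,g_8), S(g_7,g_8)) all reduce to 0 modulo the current basis, so we have a Gröbner basis.
Inter-reduce: drop elements whose leading term is divisible by another's, tail-reduce, and make monic.
Reduced Gröbner basis: {x - z⁴ - 2z³ + 2z² + z, y - z³ - z² - 2z - 2, z⁵ + z⁴ - z - 1}.

Buchberger on the second generating set:
h_1 = x² + xz + 2x - yz + y + z - 2, LT = x².
h_2 = -2x² - 2x - 2yz + 2y - 2z + 2, LT = x².
h_3 = 2x - 2yz - 2y - 1, LT = x.

S(h_1,h_2): lcm = x². S = xz + x - 2yz + 2y - 1.
  reduce S modulo (h_1, h_2, h_3):
  remainder yz² - 2y - 2z + 2 ≠ 0; add k_4 = yz² - 2y - 2z + 2 to the basis.

S(h_1,h_3): lcm = x². S = xyz + xy + xz - yz + y + z - 2.
  reduce S modulo (h_1, h_2, h_3, k_4):
  remainder 2y²z - 2y² - y + z + 1 ≠ 0; add k_5 = 2y²z - 2y² - y + z + 1 to the basis.

S(k_4,k_5): lcm = y²z². S = y²z - 2y² + yz + 2y + 2z² + 2z.
  reduce S modulo (h_1, h_2, h_3, k_4, k_5):
  remainder -y² + yz + 2z² - z + 2 ≠ 0; add k_6 = -y² + yz + 2z² - z + 2 to the basis.

S(k_4,k_6): lcm = y²z². S = -2y² + yz³ - 2yz + 2y + 2z⁴ - z³ + 2z².
  reduce S modulo (h_1, h_2, h_3, k_4, k_5, k_6):
  remainder -2yz + 2y + 2z⁴ - z³ + 1 ≠ 0; add k_7 = -2yz + 2y + 2z⁴ - z³ + 1 to the basis.

S(k_5,k_6): lcm = y²z. S = -y² + yz² + 2y + 2z³ - z² - 2.
  reduce S modulo (h_1, h_2, h_3, k_4, k_5, k_6, k_7):
  remainder -2y - z⁴ + 2z² - 2z + 1 ≠ 0; add k_8 = -2y - z⁴ + 2z² - 2z + 1 to the basis.

S(k_4,k_7): lcm = yz². S = yz - 2y + z⁵ + 2z⁴ + z + 2.
  reduce S modulo (h_1, h_2, h_3, k_4, k_5, k_6, k_7, k_8):
  remainder z⁵ + z⁴ + 2z³ - z² + 2z + 2 ≠ 0; add k_9 = z⁵ + z⁴ + 2z³ - z² + 2z + 2 to the basis.

The other S-polynomials (S(h_2,h_3), S(h_1,k_4), S(h_2,k_4), S(h_3,k_4), S(h_1,k_5), S(h_2,k_5), S(h_3,k_5), S(h_1,k_6), S(h_2,k_6), S(h_3,k_6), S(h_1,k_7), S(h_2,k_7), S(h_3,k_7), S(k_5,k_7), S(k_6,k_7), S(h_1,k_8), S(h_2,k_8), S(h_3,k_8), S(k_4,k_8), S(k_5,k_8), S(k_6,k_8), S(k_7,k_8), S(h_1,k_9), S(h_2,k_9), S(h_3,k_9), S(k_4,k_9), S(k_5,k_9), S(k_6,k_9), S(k_7,k_9), S(k_8,k_9)) all reduce to 0 modulo the current basis, so we have a Gröbner basis.
Inter-reduce: drop elements whose leading term is divisible by another's, tail-reduce, and make monic.
Reduced Gröbner basis: {x - 2z³ - 2z² + 2z - 2, y - 2z⁴ - z² + z + 2, z⁵ + z⁴ + 2z³ - z² + 2z + 2}.

Since the reduced bases disagree, the two ideals are not the same.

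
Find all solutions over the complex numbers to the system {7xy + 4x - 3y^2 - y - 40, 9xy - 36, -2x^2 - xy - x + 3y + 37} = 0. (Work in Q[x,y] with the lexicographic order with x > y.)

Compute a lex Gröbner basis by Buchberger's algorithm.
f_1 = 7xy + 4x - 3y^2 - y - 40, LT = xy.
f_2 = 9xy - 36, LT = xy.
f_3 = -2x^2 - xy - x + 3y + 37, LT = x^2.

S(f_1,f_2): lcm = xy. S = 4/7x - 3/7y^2 - 1/7y - 12/7.
  leading term x: no divisor's leading term divides it; move 4/7x to the remainder.
  leading term y^2: no divisor's leading term divides it; move -3/7y^2 to the remainder.
  leading term y: no divisor's leading term divides it; move -1/7y to the remainder.
  leading term 1: no divisor's leading term divides it; move -12/7 to the remainder.
  remainder 4/7x - 3/7y^2 - 1/7y - 12/7 ≠ 0; add h_4 = 4/7x - 3/7y^2 - 1/7y - 12/7 to the basis.

S(f_1,f_3): lcm = x^2y. S = 4/7x^2 - 13/14xy^2 - 9/14xy - 40/7x + 3/2y^2 + 37/2y.
  leading term x^2: subtract (-2/7)·f_3 from 4/7x^2 - 13/14xy^2 - 9/14xy - 40/7x + 3/2y^2 + 37/2y → -13/14xy^2 - 13/14xy - 6x + 3/2y^2 + 271/14y + 74/7
  leading term xy^2: subtract (-13/98y)·f_1 from -13/14xy^2 - 13/14xy - 6x + 3/2y^2 + 271/14y + 74/7 → -39/98xy - 6x - 39/98y^3 + 67/49y^2 + 1377/98y + 74/7
  leading term xy: subtract (-39/686)·f_1 from -39/98xy - 6x - 39/98y^3 + 67/49y^2 + 1377/98y + 74/7 → -1980/343x - 39/98y^3 + 821/686y^2 + 4800/343y + 2846/343
  leading term x: subtract (-495/49)·h_4 from -1980/343x - 39/98y^3 + 821/686y^2 + 4800/343y + 2846/343 → -39/98y^3 - 307/98y^2 + 615/49y - 442/49
  leading term y^3: no divisor's leading term divides it; move -39/98y^3 to the remainder.
  leading term y^2: no divisor's leading term divides it; move -307/98y^2 to the remainder.
  leading term y: no divisor's leading term divides it; move 615/49y to the remainder.
  leading term 1: no divisor's leading term divides it; move -442/49 to the remainder.
  remainder -39/98y^3 - 307/98y^2 + 615/49y - 442/49 ≠ 0; add h_5 = -39/98y^3 - 307/98y^2 + 615/49y - 442/49 to the basis.

S(f_2,f_3): lcm = x^2y. S = -1/2xy^2 - 1/2xy - 4x + 3/2y^2 + 37/2y.
  leading term xy^2: subtract (-1/14y)·f_1 from -1/2xy^2 - 1/2xy - 4x + 3/2y^2 + 37/2y → -3/14xy - 4x - 3/14y^3 + 10/7y^2 + 219/14y
  leading term xy: subtract (-3/98)·f_1 from -3/14xy - 4x - 3/14y^3 + 10/7y^2 + 219/14y → -190/49x - 3/14y^3 + 131/98y^2 + 765/49y - 60/49
  leading term x: subtract (-95/14)·h_4 from -190/49x - 3/14y^3 + 131/98y^2 + 765/49y - 60/49 → -3/14y^3 - 11/7y^2 + 205/14y - 90/7
  leading term y^3: subtract (7/13)·h_5 from -3/14y^3 - 11/7y^2 + 205/14y - 90/7 → 3/26y^2 + 205/26y - 8
  leading term y^2: no divisor's leading term divides it; move 3/26y^2 to the remainder.
  leading term y: no divisor's leading term divides it; move 205/26y to the remainder.
  leading term 1: no divisor's leading term divides it; move -8 to the remainder.
  remainder 3/26y^2 + 205/26y - 8 ≠ 0; add h_6 = 3/26y^2 + 205/26y - 8 to the basis.

S(f_1,h_4): lcm = xy. S = 4/7x + 3/4y^3 - 5/28y^2 + 20/7y - 40/7.
  leading term x: subtract (1)·h_4 from 4/7x + 3/4y^3 - 5/28y^2 + 20/7y - 40/7 → 3/4y^3 + 1/4y^2 + 3y - 4
  leading term y^3: subtract (-49/26)·h_5 from 3/4y^3 + 1/4y^2 + 3y - 4 → -147/26y^2 + 693/26y - 21
  leading term y^2: subtract (-49)·h_6 from -147/26y^2 + 693/26y - 21 → 413y - 413
  leading term y: no divisor's leading term divides it; move 413y to the remainder.
  leading term 1: no divisor's leading term divides it; move -413 to the remainder.
  remainder 413y - 413 ≠ 0; add h_7 = 413y - 413 to the basis.

The other S-polynomials (S(f_2,h_4), S(f_3,h_4), S(f_1,h_5), S(f_2,h_5), S(f_3,h_5), S(h_4,h_5), S(f_1,h_6), S(f_2,h_6), S(f_3,h_6), S(h_4,h_6), S(h_5,h_6), S(f_1,h_7), S(f_2,h_7), S(f_3,h_7), S(h_4,h_7), S(h_5,h_7), S(h_6,h_7)) all reduce to 0 modulo the current basis, so we have a Gröbner basis.
Inter-reduce: drop elements whose leading term is divisible by another's, tail-reduce, and make monic.
Reduced Gröbner basis: {x - 4, y - 1}.

A lex Gröbner basis eliminates variables successively. Here y - 1 depends only on y, with roots {1}; lifting each root through the earlier basis elements recovers the full solutions.
  y = 1: the earlier basis element becomes x - 4 = 0, giving x = 4 — point (4, 1).
Substituting each solution back into the original system confirms all equations vanish.

{(4, 1)}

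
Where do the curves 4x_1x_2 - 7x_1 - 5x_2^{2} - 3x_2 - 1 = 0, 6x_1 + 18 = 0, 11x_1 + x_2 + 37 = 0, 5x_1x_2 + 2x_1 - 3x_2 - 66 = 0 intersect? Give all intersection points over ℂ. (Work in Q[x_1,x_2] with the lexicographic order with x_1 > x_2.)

{(-3, -4)}

Compute a lex Gröbner basis by Buchberger's algorithm.
f_1 = 4x_1x_2 - 7x_1 - 5x_2^{2} - 3x_2 - 1, LT = x_1x_2.
f_2 = 6x_1 + 18, LT = x_1.
f_3 = 11x_1 + x_2 + 37, LT = x_1.
f_4 = 5x_1x_2 + 2x_1 - 3x_2 - 66, LT = x_1x_2.

S(f_1,f_2): lcm = x_1x_2. S = -\tfrac{7}{4}x_1 - \tfrac{5}{4}x_2^{2} - \tfrac{15}{4}x_2 - \tfrac{1}{4}.
  leading term x_1: subtract (-\tfrac{7}{24})·f_2 from -\tfrac{7}{4}x_1 - \tfrac{5}{4}x_2^{2} - \tfrac{15}{4}x_2 - \tfrac{1}{4} → -\tfrac{5}{4}x_2^{2} - \tfrac{15}{4}x_2 + 5
  leading term x_2^{2}: no divisor's leading term divides it; move -\tfrac{5}{4}x_2^{2} to the remainder.
  leading term x_2: no divisor's leading term divides it; move -\tfrac{15}{4}x_2 to the remainder.
  leading term 1: no divisor's leading term divides it; move 5 to the remainder.
  remainder -\tfrac{5}{4}x_2^{2} - \tfrac{15}{4}x_2 + 5 ≠ 0; add h_5 = -\tfrac{5}{4}x_2^{2} - \tfrac{15}{4}x_2 + 5 to the basis.

S(f_1,f_3): lcm = x_1x_2. S = -\tfrac{7}{4}x_1 - \tfrac{59}{44}x_2^{2} - \tfrac{181}{44}x_2 - \tfrac{1}{4}.
  leading term x_1: subtract (-\tfrac{7}{24})·f_2 from -\tfrac{7}{4}x_1 - \tfrac{59}{44}x_2^{2} - \tfrac{181}{44}x_2 - \tfrac{1}{4} → -\tfrac{59}{44}x_2^{2} - \tfrac{181}{44}x_2 + 5
  leading term x_2^{2}: subtract (\tfrac{59}{55})·h_5 from -\tfrac{59}{44}x_2^{2} - \tfrac{181}{44}x_2 + 5 → -\tfrac{1}{11}x_2 - \tfrac{4}{11}
  leading term x_2: no divisor's leading term divides it; move -\tfrac{1}{11}x_2 to the remainder.
  leading term 1: no divisor's leading term divides it; move -\tfrac{4}{11} to the remainder.
  remainder -\tfrac{1}{11}x_2 - \tfrac{4}{11} ≠ 0; add h_6 = -\tfrac{1}{11}x_2 - \tfrac{4}{11} to the basis.

The other S-polynomials (S(f_1,f_4), S(f_2,f_3), S(f_2,f_4), S(f_3,f_4), S(f_1,h_5), S(f_2,h_5), S(f_3,h_5), S(f_4,h_5), S(f_1,h_6), S(f_2,h_6), S(f_3,h_6), S(f_4,h_6), S(h_5,h_6)) all reduce to 0 modulo the current basis, so we have a Gröbner basis.
Inter-reduce: drop elements whose leading term is divisible by another's, tail-reduce, and make monic.
Reduced Gröbner basis: {x_1 + 3, x_2 + 4}.

Elimination: the polynomial x_2 + 4 lies in the elimination ideal for x_2, so x_2 ∈ {-4}. For each such x_2, the remaining basis elements (now univariate) give the rest of the solution.
  x_2 = -4: the earlier basis element becomes x_1 + 3 = 0, giving x_1 = -3 — point (-3, -4).
Check: every point annihilates each of the original generators.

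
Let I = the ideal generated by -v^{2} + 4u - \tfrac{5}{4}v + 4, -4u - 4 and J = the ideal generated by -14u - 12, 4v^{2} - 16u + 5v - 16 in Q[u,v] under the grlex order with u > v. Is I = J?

No, the ideals differ.

Equality of ideals is decidable: compute both reduced Gröbner bases (unique for the ordering) and check whether they agree.
Buchberger on the first generating set:
f_1 = -v^{2} + 4u - \tfrac{5}{4}v + 4, LT = v^{2}.
f_2 = -4u - 4, LT = u.

S(f_1,f_2): leading monomials are coprime, so the S-polynomial reduces to 0 (Buchberger's first criterion).
Every S-polynomial of the final basis reduces to 0, so we have a Gröbner basis.
Inter-reduce: drop elements whose leading term is divisible by another's, tail-reduce, and make monic.
Reduced Gröbner basis: {v^{2} + \tfrac{5}{4}v, u + 1}.

Buchberger on the second generating set:
h_1 = -14u - 12, LT = u.
h_2 = 4v^{2} - 16u + 5v - 16, LT = v^{2}.

S(h_1,h_2): leading monomials are coprime, so the S-polynomial reduces to 0 (Buchberger's first criterion).
Every S-polynomial of the final basis reduces to 0, so we have a Gröbner basis.
Inter-reduce: drop elements whose leading term is divisible by another's, tail-reduce, and make monic.
Reduced Gröbner basis: {v^{2} + \tfrac{5}{4}v - \tfrac{4}{7}, u + \tfrac{6}{7}}.

These differ, so the ideals are not equal.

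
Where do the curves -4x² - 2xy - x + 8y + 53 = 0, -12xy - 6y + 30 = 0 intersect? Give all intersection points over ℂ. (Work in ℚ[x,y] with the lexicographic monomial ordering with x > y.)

{(-1, -5), (1/8 + sqrt(745)/8, -5/36 + sqrt(745)/36), (1/8 - sqrt(745)/8, -sqrt(745)/36 - 5/36)}

Compute a lex Gröbner basis by Buchberger's algorithm.
f_1 = -4x² - 2xy - x + 8y + 53, LT = x².
f_2 = -12xy - 6y + 30, LT = xy.

S(f_1,f_2): lcm = x²y. S = ½xy² - ¼xy + 5/2x - 2y² - 53/4y.
  leading term xy²: subtract (-1/24y)·f_2 from ½xy² - ¼xy + 5/2x - 2y² - 53/4y → -¼xy + 5/2x - 9/4y² - 12y
  leading term xy: subtract (1/48)·f_2 from -¼xy + 5/2x - 9/4y² - 12y → 5/2x - 9/4y² - 95/8y - ⅝
  leading term x: no divisor's leading term divides it; move 5/2x to the remainder.
  leading term y²: no divisor's leading term divides it; move -9/4y² to the remainder.
  leading term y: no divisor's leading term divides it; move -95/8y to the remainder.
  leading term 1: no divisor's leading term divides it; move -⅝ to the remainder.
  remainder 5/2x - 9/4y² - 95/8y - ⅝ ≠ 0; add h_3 = 5/2x - 9/4y² - 95/8y - ⅝ to the basis.

S(f_1,h_3): lcm = x². S = 9/10xy² + 21/4xy + ½x - 2y - 53/4.
  leading term xy²: subtract (-3/40y)·f_2 from 9/10xy² + 21/4xy + ½x - 2y - 53/4 → 21/4xy + ½x - 9/20y² + ¼y - 53/4
  leading term xy: subtract (-7/16)·f_2 from 21/4xy + ½x - 9/20y² + ¼y - 53/4 → ½x - 9/20y² - 19/8y - ⅛
  leading term x: subtract (⅕)·h_3 from ½x - 9/20y² - 19/8y - ⅛ → 0
  remainder 0.

S(f_2,h_3): lcm = xy. S = 9/10y³ + 19/4y² + ¾y - 5/2.
  leading term y³: no divisor's leading term divides it; move 9/10y³ to the remainder.
  leading term y²: no divisor's leading term divides it; move 19/4y² to the remainder.
  leading term y: no divisor's leading term divides it; move ¾y to the remainder.
  leading term 1: no divisor's leading term divides it; move -5/2 to the remainder.
  remainder 9/10y³ + 19/4y² + ¾y - 5/2 ≠ 0; add h_4 = 9/10y³ + 19/4y² + ¾y - 5/2 to the basis.

S(f_1,h_4): leading monomials are coprime, so the S-polynomial reduces to 0 (Buchberger's first criterion).
S(f_2,h_4): lcm = xy³. S = -95/18xy² - ⅚xy + 25/9x + ½y³ - 5/2y².
  leading term xy²: subtract (95/216y)·f_2 from -95/18xy² - ⅚xy + 25/9x + ½y³ - 5/2y² → -⅚xy + 25/9x + ½y³ + 5/36y² - 475/36y
  leading term xy: subtract (5/72)·f_2 from -⅚xy + 25/9x + ½y³ + 5/36y² - 475/36y → 25/9x + ½y³ + 5/36y² - 115/9y - 25/12
  leading term x: subtract (10/9)·h_3 from 25/9x + ½y³ + 5/36y² - 115/9y - 25/12 → ½y³ + 95/36y² + 5/12y - 25/18
  leading term y³: subtract (5/9)·h_4 from ½y³ + 95/36y² + 5/12y - 25/18 → 0
  remainder 0.

S(h_3,h_4): leading monomials are coprime, so the S-polynomial reduces to 0 (Buchberger's first criterion).
Every S-polynomial of the final basis reduces to 0, so we have a Gröbner basis.
Inter-reduce: drop elements whose leading term is divisible by another's, tail-reduce, and make monic.
Reduced Gröbner basis: {x - 9/10y² - 19/4y - ¼, y³ + 95/18y² + ⅚y - 25/9}.

Elimination: the polynomial y³ + 95/18y² + ⅚y - 25/9 lies in the elimination ideal for y, so y ∈ {-5, -5/36 + sqrt(745)/36, -sqrt(745)/36 - 5/36}. For each such y, the remaining basis elements (now univariate) give the rest of the solution.
  y = -5: the earlier basis element becomes x + 1 = 0, giving x = -1 — point (-1, -5).
  y = -5/36 + sqrt(745)/36: the earlier basis element becomes x - sqrt(745)/8 - 1/8 = 0, giving x = 1/8 + sqrt(745)/8 — point (1/8 + sqrt(745)/8, -5/36 + sqrt(745)/36).
  y = -sqrt(745)/36 - 5/36: the earlier basis element becomes x - 1/8 + sqrt(745)/8 = 0, giving x = 1/8 - sqrt(745)/8 — point (1/8 - sqrt(745)/8, -sqrt(745)/36 - 5/36).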